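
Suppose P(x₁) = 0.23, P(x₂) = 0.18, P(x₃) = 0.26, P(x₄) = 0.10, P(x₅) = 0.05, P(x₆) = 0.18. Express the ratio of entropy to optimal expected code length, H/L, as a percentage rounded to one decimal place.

98.1%

Entropy H = −Σ p log₂ p ≈ 2.4319 bits.
Huffman merges: 1/20+1/10→3/20; 3/20+9/50→33/100; 9/50+23/100→41/100; 13/50+33/100→59/100; 41/100+59/100→1. L = 62/25 ≈ 2.4800.
Efficiency = H/L = 2.4319/2.4800 = 98.1%.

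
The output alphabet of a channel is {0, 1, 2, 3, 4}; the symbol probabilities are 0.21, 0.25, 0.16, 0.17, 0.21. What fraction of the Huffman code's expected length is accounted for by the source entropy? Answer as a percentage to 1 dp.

Entropy H = −Σ p log₂ p ≈ 2.3033 bits.
Huffman merges: 4/25+17/100→33/100; 21/100+21/100→21/50; 1/4+33/100→29/50; 21/50+29/50→1. L = 233/100 ≈ 2.3300.
Efficiency = H/L = 2.3033/2.3300 = 98.9%.

98.9%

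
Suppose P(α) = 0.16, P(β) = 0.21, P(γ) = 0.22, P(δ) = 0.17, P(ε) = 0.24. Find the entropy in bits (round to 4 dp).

H = −Σ pᵢ log₂ pᵢ.
−0.16·log₂(0.16) = 0.4230
−0.21·log₂(0.21) = 0.4728
−0.22·log₂(0.22) = 0.4806
−0.17·log₂(0.17) = 0.4346
−0.24·log₂(0.24) = 0.4941
Sum ≈ 2.3051 → 2.3051 bits.

2.3051 bits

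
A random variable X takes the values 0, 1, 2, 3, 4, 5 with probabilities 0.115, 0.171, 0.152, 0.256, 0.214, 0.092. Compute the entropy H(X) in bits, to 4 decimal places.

H = −Σ pᵢ log₂ pᵢ.
−0.115·log₂(0.115) = 0.3588
−0.171·log₂(0.171) = 0.4357
−0.152·log₂(0.152) = 0.4131
−0.256·log₂(0.256) = 0.5032
−0.214·log₂(0.214) = 0.4760
−0.092·log₂(0.092) = 0.3167
Sum ≈ 2.5036 → 2.5036 bits.

2.5036 bits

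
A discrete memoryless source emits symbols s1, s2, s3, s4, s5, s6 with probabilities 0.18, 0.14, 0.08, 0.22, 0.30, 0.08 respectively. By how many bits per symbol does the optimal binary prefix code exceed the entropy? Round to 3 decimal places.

Entropy H = −Σ p log₂ p ≈ 2.4271 bits.
Huffman merges: 2/25+2/25→4/25; 7/50+4/25→3/10; 9/50+11/50→2/5; 3/10+3/10→3/5; 2/5+3/5→1. L = 123/50 ≈ 2.4600.
L − H = 2.4600 − 2.4271 = 0.033 bits.

0.033 bits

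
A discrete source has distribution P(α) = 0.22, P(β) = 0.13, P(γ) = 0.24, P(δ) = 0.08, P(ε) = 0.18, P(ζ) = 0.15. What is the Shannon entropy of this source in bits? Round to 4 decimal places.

H = −Σ pᵢ log₂ pᵢ.
−0.22·log₂(0.22) = 0.4806
−0.13·log₂(0.13) = 0.3826
−0.24·log₂(0.24) = 0.4941
−0.08·log₂(0.08) = 0.2915
−0.18·log₂(0.18) = 0.4453
−0.15·log₂(0.15) = 0.4105
Sum ≈ 2.5047 → 2.5047 bits.

2.5047 bits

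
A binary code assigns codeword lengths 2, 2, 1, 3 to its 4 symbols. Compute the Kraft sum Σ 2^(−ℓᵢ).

1.125

With common denominator 2^3 = 8: Σ 2^(−ℓᵢ) = 2/8 + 2/8 + 4/8 + 1/8 = 9/8 = 1.125.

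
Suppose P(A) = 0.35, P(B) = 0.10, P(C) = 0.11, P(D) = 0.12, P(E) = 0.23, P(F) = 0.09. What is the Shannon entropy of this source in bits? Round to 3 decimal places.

H = −Σ pᵢ log₂ pᵢ.
−0.35·log₂(0.35) = 0.5301
−0.10·log₂(0.10) = 0.3322
−0.11·log₂(0.11) = 0.3503
−0.12·log₂(0.12) = 0.3671
−0.23·log₂(0.23) = 0.4877
−0.09·log₂(0.09) = 0.3127
Sum ≈ 2.3800 → 2.380 bits.

2.380 bits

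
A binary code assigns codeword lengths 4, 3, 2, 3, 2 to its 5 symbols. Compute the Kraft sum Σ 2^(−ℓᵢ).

0.8125

With common denominator 2^4 = 16: Σ 2^(−ℓᵢ) = 1/16 + 2/16 + 4/16 + 2/16 + 4/16 = 13/16 = 0.8125.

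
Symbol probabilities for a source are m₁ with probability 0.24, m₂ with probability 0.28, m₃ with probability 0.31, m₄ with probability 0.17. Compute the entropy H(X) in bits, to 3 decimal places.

1.967 bits

H = −Σ pᵢ log₂ pᵢ.
−0.24·log₂(0.24) = 0.4941
−0.28·log₂(0.28) = 0.5142
−0.31·log₂(0.31) = 0.5238
−0.17·log₂(0.17) = 0.4346
Sum ≈ 1.9667 → 1.967 bits.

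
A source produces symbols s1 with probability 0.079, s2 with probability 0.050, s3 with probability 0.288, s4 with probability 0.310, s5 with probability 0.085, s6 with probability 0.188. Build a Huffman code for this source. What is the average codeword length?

Repeatedly combine the two least-probable nodes; the expected code length is the sum of the merged weights.
merge 1/20 + 79/1000 → 129/1000
merge 17/200 + 129/1000 → 107/500
merge 47/250 + 107/500 → 201/500
merge 36/125 + 31/100 → 299/500
merge 201/500 + 299/500 → 1
L = 129/1000 + 107/500 + 201/500 + 299/500 + 1 = 2343/1000 = 2.343 bits/symbol.

2.343 bits/symbol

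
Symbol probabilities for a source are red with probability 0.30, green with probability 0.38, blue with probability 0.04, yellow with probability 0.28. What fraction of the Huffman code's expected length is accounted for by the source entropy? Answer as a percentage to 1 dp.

90.3%

Entropy H = −Σ p log₂ p ≈ 1.7515 bits.
Huffman merges: 1/25+7/25→8/25; 3/10+8/25→31/50; 19/50+31/50→1. L = 97/50 ≈ 1.9400.
Efficiency = H/L = 1.7515/1.9400 = 90.3%.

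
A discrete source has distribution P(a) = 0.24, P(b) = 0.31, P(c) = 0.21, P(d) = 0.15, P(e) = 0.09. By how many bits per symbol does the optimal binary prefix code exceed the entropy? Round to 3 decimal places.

Entropy H = −Σ p log₂ p ≈ 2.2140 bits.
Huffman merges: 9/100+3/20→6/25; 21/100+6/25→9/20; 6/25+31/100→11/20; 9/20+11/20→1. L = 56/25 ≈ 2.2400.
L − H = 2.2400 − 2.2140 = 0.026 bits.

0.026 bits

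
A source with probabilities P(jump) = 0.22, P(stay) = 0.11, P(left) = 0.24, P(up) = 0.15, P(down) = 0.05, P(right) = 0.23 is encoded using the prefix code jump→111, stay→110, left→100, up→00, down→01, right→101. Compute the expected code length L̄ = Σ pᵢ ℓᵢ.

2.8 bits/symbol

L̄ = Σ pᵢ·ℓᵢ = 0.22·3 + 0.11·3 + 0.24·3 + 0.15·2 + 0.05·2 + 0.23·3 = 2.8 bits/symbol.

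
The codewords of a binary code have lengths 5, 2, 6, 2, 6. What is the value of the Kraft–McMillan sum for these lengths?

With common denominator 2^6 = 64: Σ 2^(−ℓᵢ) = 2/64 + 16/64 + 1/64 + 16/64 + 1/64 = 36/64 = 0.5625.

0.5625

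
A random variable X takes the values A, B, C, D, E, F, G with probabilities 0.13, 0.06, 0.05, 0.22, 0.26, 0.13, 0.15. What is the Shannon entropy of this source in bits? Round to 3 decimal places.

H = −Σ pᵢ log₂ pᵢ.
−0.13·log₂(0.13) = 0.3826
−0.06·log₂(0.06) = 0.2435
−0.05·log₂(0.05) = 0.2161
−0.22·log₂(0.22) = 0.4806
−0.26·log₂(0.26) = 0.5053
−0.13·log₂(0.13) = 0.3826
−0.15·log₂(0.15) = 0.4105
Sum ≈ 2.6213 → 2.621 bits.

2.621 bits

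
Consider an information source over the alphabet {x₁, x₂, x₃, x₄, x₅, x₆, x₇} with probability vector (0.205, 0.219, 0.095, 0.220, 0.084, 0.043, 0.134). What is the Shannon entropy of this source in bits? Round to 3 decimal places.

H = −Σ pᵢ log₂ pᵢ.
−0.205·log₂(0.205) = 0.4687
−0.219·log₂(0.219) = 0.4798
−0.095·log₂(0.095) = 0.3226
−0.220·log₂(0.220) = 0.4806
−0.084·log₂(0.084) = 0.3002
−0.043·log₂(0.043) = 0.1952
−0.134·log₂(0.134) = 0.3886
Sum ≈ 2.6356 → 2.636 bits.

2.636 bits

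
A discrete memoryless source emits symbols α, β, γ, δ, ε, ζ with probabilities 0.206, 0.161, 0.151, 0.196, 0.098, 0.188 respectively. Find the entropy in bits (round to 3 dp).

2.548 bits

H = −Σ pᵢ log₂ pᵢ.
−0.206·log₂(0.206) = 0.4695
−0.161·log₂(0.161) = 0.4242
−0.151·log₂(0.151) = 0.4118
−0.196·log₂(0.196) = 0.4608
−0.098·log₂(0.098) = 0.3284
−0.188·log₂(0.188) = 0.4533
Sum ≈ 2.5481 → 2.548 bits.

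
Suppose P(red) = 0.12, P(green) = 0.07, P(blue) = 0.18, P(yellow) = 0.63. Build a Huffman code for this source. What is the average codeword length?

Repeatedly combine the two least-probable nodes; the expected code length is the sum of the merged weights.
merge 7/100 + 3/25 → 19/100
merge 9/50 + 19/100 → 37/100
merge 37/100 + 63/100 → 1
L = 19/100 + 37/100 + 1 = 39/25 = 1.56 bits/symbol.

1.56 bits/symbol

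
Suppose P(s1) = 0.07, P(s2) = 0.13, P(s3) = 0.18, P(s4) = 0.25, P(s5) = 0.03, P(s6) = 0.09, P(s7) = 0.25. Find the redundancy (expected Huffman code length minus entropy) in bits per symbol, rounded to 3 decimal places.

0.039 bits

Entropy H = −Σ p log₂ p ≈ 2.5609 bits.
Huffman merges: 3/100+7/100→1/10; 9/100+1/10→19/100; 13/100+9/50→31/100; 19/100+1/4→11/25; 1/4+31/100→14/25; 11/25+14/25→1. L = 13/5 ≈ 2.6000.
L − H = 2.6000 − 2.5609 = 0.039 bits.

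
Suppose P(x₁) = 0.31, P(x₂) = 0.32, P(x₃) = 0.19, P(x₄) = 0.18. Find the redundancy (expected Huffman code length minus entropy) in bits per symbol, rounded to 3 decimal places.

Entropy H = −Σ p log₂ p ≈ 1.9504 bits.
Huffman merges: 9/50+19/100→37/100; 31/100+8/25→63/100; 37/100+63/100→1. L = 2 ≈ 2.0000.
L − H = 2.0000 − 1.9504 = 0.050 bits.

0.050 bits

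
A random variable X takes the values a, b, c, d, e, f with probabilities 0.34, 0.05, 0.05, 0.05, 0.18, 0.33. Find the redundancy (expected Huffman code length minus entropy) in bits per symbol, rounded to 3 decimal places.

0.089 bits

Entropy H = −Σ p log₂ p ≈ 2.1506 bits.
Huffman merges: 1/20+1/20→1/10; 1/20+1/10→3/20; 3/20+9/50→33/100; 33/100+33/100→33/50; 17/50+33/50→1. L = 56/25 ≈ 2.2400.
L − H = 2.2400 − 2.1506 = 0.089 bits.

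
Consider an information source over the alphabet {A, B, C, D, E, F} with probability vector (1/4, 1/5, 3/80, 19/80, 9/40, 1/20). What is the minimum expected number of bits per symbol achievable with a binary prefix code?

Repeatedly combine the two least-probable nodes; the expected code length is the sum of the merged weights.
merge 3/80 + 1/20 → 7/80
merge 7/80 + 1/5 → 23/80
merge 9/40 + 19/80 → 37/80
merge 1/4 + 23/80 → 43/80
merge 37/80 + 43/80 → 1
L = 7/80 + 23/80 + 37/80 + 43/80 + 1 = 19/8 = 2.375 bits/symbol.

2.375 bits/symbol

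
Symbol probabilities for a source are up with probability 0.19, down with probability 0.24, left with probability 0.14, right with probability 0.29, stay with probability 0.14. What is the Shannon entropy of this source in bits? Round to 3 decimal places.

H = −Σ pᵢ log₂ pᵢ.
−0.19·log₂(0.19) = 0.4552
−0.24·log₂(0.24) = 0.4941
−0.14·log₂(0.14) = 0.3971
−0.29·log₂(0.29) = 0.5179
−0.14·log₂(0.14) = 0.3971
Sum ≈ 2.2615 → 2.261 bits.

2.261 bits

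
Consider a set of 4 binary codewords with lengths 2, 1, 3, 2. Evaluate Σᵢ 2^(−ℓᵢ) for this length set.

With common denominator 2^3 = 8: Σ 2^(−ℓᵢ) = 2/8 + 4/8 + 1/8 + 2/8 = 9/8 = 1.125.

1.125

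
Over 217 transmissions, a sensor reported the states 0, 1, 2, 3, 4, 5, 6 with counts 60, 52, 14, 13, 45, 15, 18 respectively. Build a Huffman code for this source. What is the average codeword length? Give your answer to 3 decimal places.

Probabilities are the counts divided by 217.
Repeatedly combine the two least-probable nodes; the expected code length is the sum of the merged weights.
merge 13/217 + 2/31 → 27/217
merge 15/217 + 18/217 → 33/217
merge 27/217 + 33/217 → 60/217
merge 45/217 + 52/217 → 97/217
merge 60/217 + 60/217 → 120/217
merge 97/217 + 120/217 → 1
L = 27/217 + 33/217 + 60/217 + 97/217 + 120/217 + 1 = 554/217 ≈ 2.553 bits/symbol.

2.553 bits/symbol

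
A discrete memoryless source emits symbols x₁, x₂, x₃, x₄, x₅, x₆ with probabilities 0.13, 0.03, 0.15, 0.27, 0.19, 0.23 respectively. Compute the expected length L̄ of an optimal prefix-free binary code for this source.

Repeatedly combine the two least-probable nodes; the expected code length is the sum of the merged weights.
merge 3/100 + 13/100 → 4/25
merge 3/20 + 4/25 → 31/100
merge 19/100 + 23/100 → 21/50
merge 27/100 + 31/100 → 29/50
merge 21/50 + 29/50 → 1
L = 4/25 + 31/100 + 21/50 + 29/50 + 1 = 247/100 = 2.47 bits/symbol.

2.47 bits/symbol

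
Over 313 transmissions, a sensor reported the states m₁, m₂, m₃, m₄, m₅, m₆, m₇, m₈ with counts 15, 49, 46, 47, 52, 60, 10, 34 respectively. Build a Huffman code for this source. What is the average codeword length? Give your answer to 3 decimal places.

Probabilities are the counts divided by 313.
Repeatedly combine the two least-probable nodes; the expected code length is the sum of the merged weights.
merge 10/313 + 15/313 → 25/313
merge 25/313 + 34/313 → 59/313
merge 46/313 + 47/313 → 93/313
merge 49/313 + 52/313 → 101/313
merge 59/313 + 60/313 → 119/313
merge 93/313 + 101/313 → 194/313
merge 119/313 + 194/313 → 1
L = 25/313 + 59/313 + 93/313 + 101/313 + 119/313 + 194/313 + 1 = 904/313 ≈ 2.888 bits/symbol.

2.888 bits/symbol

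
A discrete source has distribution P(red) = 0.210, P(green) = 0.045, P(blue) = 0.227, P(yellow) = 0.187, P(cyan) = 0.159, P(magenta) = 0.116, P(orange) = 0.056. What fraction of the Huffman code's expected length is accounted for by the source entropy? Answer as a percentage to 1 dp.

Entropy H = −Σ p log₂ p ≈ 2.6273 bits.
Huffman merges: 9/200+7/125→101/1000; 101/1000+29/250→217/1000; 159/1000+187/1000→173/500; 21/100+217/1000→427/1000; 227/1000+173/500→573/1000; 427/1000+573/1000→1. L = 333/125 ≈ 2.6640.
Efficiency = H/L = 2.6273/2.6640 = 98.6%.

98.6%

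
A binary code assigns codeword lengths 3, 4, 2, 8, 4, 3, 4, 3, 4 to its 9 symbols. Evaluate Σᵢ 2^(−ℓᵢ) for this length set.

With common denominator 2^8 = 256: Σ 2^(−ℓᵢ) = 32/256 + 16/256 + 64/256 + 1/256 + 16/256 + 32/256 + 16/256 + 32/256 + 16/256 = 225/256 = 0.87890625.

0.87890625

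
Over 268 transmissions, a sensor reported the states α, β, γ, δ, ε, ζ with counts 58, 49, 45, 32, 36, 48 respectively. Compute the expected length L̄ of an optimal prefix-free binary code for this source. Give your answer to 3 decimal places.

Probabilities are the counts divided by 268.
Repeatedly combine the two least-probable nodes; the expected code length is the sum of the merged weights.
merge 8/67 + 9/67 → 17/67
merge 45/268 + 12/67 → 93/268
merge 49/268 + 29/134 → 107/268
merge 17/67 + 93/268 → 161/268
merge 107/268 + 161/268 → 1
L = 17/67 + 93/268 + 107/268 + 161/268 + 1 = 697/268 ≈ 2.601 bits/symbol.

2.601 bits/symbol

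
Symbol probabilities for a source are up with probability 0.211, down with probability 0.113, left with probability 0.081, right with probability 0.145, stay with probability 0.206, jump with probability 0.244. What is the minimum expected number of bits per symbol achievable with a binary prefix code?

Repeatedly combine the two least-probable nodes; the expected code length is the sum of the merged weights.
merge 81/1000 + 113/1000 → 97/500
merge 29/200 + 97/500 → 339/1000
merge 103/500 + 211/1000 → 417/1000
merge 61/250 + 339/1000 → 583/1000
merge 417/1000 + 583/1000 → 1
L = 97/500 + 339/1000 + 417/1000 + 583/1000 + 1 = 2533/1000 = 2.533 bits/symbol.

2.533 bits/symbol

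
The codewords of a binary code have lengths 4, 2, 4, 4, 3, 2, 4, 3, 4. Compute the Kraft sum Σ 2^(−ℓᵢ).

1.0625

With common denominator 2^4 = 16: Σ 2^(−ℓᵢ) = 1/16 + 4/16 + 1/16 + 1/16 + 2/16 + 4/16 + 1/16 + 2/16 + 1/16 = 17/16 = 1.0625.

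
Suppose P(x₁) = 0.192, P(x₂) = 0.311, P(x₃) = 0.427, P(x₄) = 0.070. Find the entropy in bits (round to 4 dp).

H = −Σ pᵢ log₂ pᵢ.
−0.192·log₂(0.192) = 0.4571
−0.311·log₂(0.311) = 0.5240
−0.427·log₂(0.427) = 0.5242
−0.070·log₂(0.070) = 0.2686
Sum ≈ 1.7739 → 1.7739 bits.

1.7739 bits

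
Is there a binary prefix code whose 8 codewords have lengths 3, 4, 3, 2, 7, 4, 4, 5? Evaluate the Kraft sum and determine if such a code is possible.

With common denominator 2^7 = 128: Σ 2^(−ℓᵢ) = 16/128 + 8/128 + 16/128 + 32/128 + 1/128 + 8/128 + 8/128 + 4/128 = 93/128 = 0.7265625.
Kraft's inequality requires Σ ≤ 1; here Σ = 0.7265625 ≤ 1, so such a prefix code exists.

0.7265625; yes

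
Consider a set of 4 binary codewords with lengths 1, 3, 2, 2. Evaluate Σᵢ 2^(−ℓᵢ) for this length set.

1.125

With common denominator 2^3 = 8: Σ 2^(−ℓᵢ) = 4/8 + 1/8 + 2/8 + 2/8 = 9/8 = 1.125.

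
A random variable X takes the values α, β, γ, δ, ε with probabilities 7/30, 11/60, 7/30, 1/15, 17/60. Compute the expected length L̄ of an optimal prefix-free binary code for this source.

Repeatedly combine the two least-probable nodes; the expected code length is the sum of the merged weights.
merge 1/15 + 11/60 → 1/4
merge 7/30 + 7/30 → 7/15
merge 1/4 + 17/60 → 8/15
merge 7/15 + 8/15 → 1
L = 1/4 + 7/15 + 8/15 + 1 = 9/4 = 2.25 bits/symbol.

2.25 bits/symbol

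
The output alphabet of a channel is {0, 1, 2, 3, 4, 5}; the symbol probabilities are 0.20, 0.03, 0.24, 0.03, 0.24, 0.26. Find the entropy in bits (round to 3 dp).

2.261 bits

H = −Σ pᵢ log₂ pᵢ.
−0.20·log₂(0.20) = 0.4644
−0.03·log₂(0.03) = 0.1518
−0.24·log₂(0.24) = 0.4941
−0.03·log₂(0.03) = 0.1518
−0.24·log₂(0.24) = 0.4941
−0.26·log₂(0.26) = 0.5053
Sum ≈ 2.2615 → 2.261 bits.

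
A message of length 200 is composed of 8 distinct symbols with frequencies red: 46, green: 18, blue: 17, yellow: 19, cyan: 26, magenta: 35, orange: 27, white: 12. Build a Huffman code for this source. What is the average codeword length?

2.915 bits/symbol

Probabilities are the counts divided by 200.
Repeatedly combine the two least-probable nodes; the expected code length is the sum of the merged weights.
merge 3/50 + 17/200 → 29/200
merge 9/100 + 19/200 → 37/200
merge 13/100 + 27/200 → 53/200
merge 29/200 + 7/40 → 8/25
merge 37/200 + 23/100 → 83/200
merge 53/200 + 8/25 → 117/200
merge 83/200 + 117/200 → 1
L = 29/200 + 37/200 + 53/200 + 8/25 + 83/200 + 117/200 + 1 = 583/200 = 2.915 bits/symbol.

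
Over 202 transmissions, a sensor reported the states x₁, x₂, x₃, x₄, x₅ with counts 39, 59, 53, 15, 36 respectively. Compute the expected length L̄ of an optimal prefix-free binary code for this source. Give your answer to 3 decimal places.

Probabilities are the counts divided by 202.
Repeatedly combine the two least-probable nodes; the expected code length is the sum of the merged weights.
merge 15/202 + 18/101 → 51/202
merge 39/202 + 51/202 → 45/101
merge 53/202 + 59/202 → 56/101
merge 45/101 + 56/101 → 1
L = 51/202 + 45/101 + 56/101 + 1 = 455/202 ≈ 2.252 bits/symbol.

2.252 bits/symbol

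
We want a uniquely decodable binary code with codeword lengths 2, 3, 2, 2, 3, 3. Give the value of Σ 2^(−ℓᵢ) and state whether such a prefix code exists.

With common denominator 2^3 = 8: Σ 2^(−ℓᵢ) = 2/8 + 1/8 + 2/8 + 2/8 + 1/8 + 1/8 = 9/8 = 1.125.
Kraft's inequality requires Σ ≤ 1; here Σ = 1.125 > 1, so no such prefix code exists.

1.125; no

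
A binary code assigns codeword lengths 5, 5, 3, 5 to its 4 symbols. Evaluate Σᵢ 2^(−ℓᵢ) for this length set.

0.21875

With common denominator 2^5 = 32: Σ 2^(−ℓᵢ) = 1/32 + 1/32 + 4/32 + 1/32 = 7/32 = 0.21875.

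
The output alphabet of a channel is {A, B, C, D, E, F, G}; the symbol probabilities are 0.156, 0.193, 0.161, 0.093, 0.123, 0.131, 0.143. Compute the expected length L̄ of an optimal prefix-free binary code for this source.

2.807 bits/symbol

Repeatedly combine the two least-probable nodes; the expected code length is the sum of the merged weights.
merge 93/1000 + 123/1000 → 27/125
merge 131/1000 + 143/1000 → 137/500
merge 39/250 + 161/1000 → 317/1000
merge 193/1000 + 27/125 → 409/1000
merge 137/500 + 317/1000 → 591/1000
merge 409/1000 + 591/1000 → 1
L = 27/125 + 137/500 + 317/1000 + 409/1000 + 591/1000 + 1 = 2807/1000 = 2.807 bits/symbol.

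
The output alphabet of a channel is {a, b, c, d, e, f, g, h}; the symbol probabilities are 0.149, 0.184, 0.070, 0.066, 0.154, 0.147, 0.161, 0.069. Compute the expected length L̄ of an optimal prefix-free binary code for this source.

2.951 bits/symbol

Repeatedly combine the two least-probable nodes; the expected code length is the sum of the merged weights.
merge 33/500 + 69/1000 → 27/200
merge 7/100 + 27/200 → 41/200
merge 147/1000 + 149/1000 → 37/125
merge 77/500 + 161/1000 → 63/200
merge 23/125 + 41/200 → 389/1000
merge 37/125 + 63/200 → 611/1000
merge 389/1000 + 611/1000 → 1
L = 27/200 + 41/200 + 37/125 + 63/200 + 389/1000 + 611/1000 + 1 = 2951/1000 = 2.951 bits/symbol.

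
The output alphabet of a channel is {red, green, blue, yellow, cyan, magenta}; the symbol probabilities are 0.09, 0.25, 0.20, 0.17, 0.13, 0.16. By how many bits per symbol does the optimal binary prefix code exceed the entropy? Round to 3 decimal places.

0.033 bits

Entropy H = −Σ p log₂ p ≈ 2.5173 bits.
Huffman merges: 9/100+13/100→11/50; 4/25+17/100→33/100; 1/5+11/50→21/50; 1/4+33/100→29/50; 21/50+29/50→1. L = 51/20 ≈ 2.5500.
L − H = 2.5500 − 2.5173 = 0.033 bits.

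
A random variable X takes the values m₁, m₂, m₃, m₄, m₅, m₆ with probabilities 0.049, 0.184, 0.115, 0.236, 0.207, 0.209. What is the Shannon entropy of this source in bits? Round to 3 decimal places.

H = −Σ pᵢ log₂ pᵢ.
−0.049·log₂(0.049) = 0.2132
−0.184·log₂(0.184) = 0.4494
−0.115·log₂(0.115) = 0.3588
−0.236·log₂(0.236) = 0.4916
−0.207·log₂(0.207) = 0.4704
−0.209·log₂(0.209) = 0.4720
Sum ≈ 2.4554 → 2.455 bits.

2.455 bits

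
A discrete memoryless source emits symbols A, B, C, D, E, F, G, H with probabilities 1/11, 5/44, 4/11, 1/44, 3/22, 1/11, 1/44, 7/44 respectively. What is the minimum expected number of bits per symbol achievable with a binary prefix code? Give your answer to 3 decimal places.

Repeatedly combine the two least-probable nodes; the expected code length is the sum of the merged weights.
merge 1/44 + 1/44 → 1/22
merge 1/22 + 1/11 → 3/22
merge 1/11 + 5/44 → 9/44
merge 3/22 + 3/22 → 3/11
merge 7/44 + 9/44 → 4/11
merge 3/11 + 4/11 → 7/11
merge 4/11 + 7/11 → 1
L = 1/22 + 3/22 + 9/44 + 3/11 + 4/11 + 7/11 + 1 = 117/44 ≈ 2.659 bits/symbol.

2.659 bits/symbol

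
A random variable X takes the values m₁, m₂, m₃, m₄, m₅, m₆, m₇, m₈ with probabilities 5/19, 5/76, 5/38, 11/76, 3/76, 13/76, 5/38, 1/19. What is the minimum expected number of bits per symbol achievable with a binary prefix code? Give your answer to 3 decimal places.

Repeatedly combine the two least-probable nodes; the expected code length is the sum of the merged weights.
merge 3/76 + 1/19 → 7/76
merge 5/76 + 7/76 → 3/19
merge 5/38 + 5/38 → 5/19
merge 11/76 + 3/19 → 23/76
merge 13/76 + 5/19 → 33/76
merge 5/19 + 23/76 → 43/76
merge 33/76 + 43/76 → 1
L = 7/76 + 3/19 + 5/19 + 23/76 + 33/76 + 43/76 + 1 = 107/38 ≈ 2.816 bits/symbol.

2.816 bits/symbol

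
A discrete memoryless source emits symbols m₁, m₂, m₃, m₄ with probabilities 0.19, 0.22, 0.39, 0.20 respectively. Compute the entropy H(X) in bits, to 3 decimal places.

1.930 bits

H = −Σ pᵢ log₂ pᵢ.
−0.19·log₂(0.19) = 0.4552
−0.22·log₂(0.22) = 0.4806
−0.39·log₂(0.39) = 0.5298
−0.20·log₂(0.20) = 0.4644
Sum ≈ 1.9300 → 1.930 bits.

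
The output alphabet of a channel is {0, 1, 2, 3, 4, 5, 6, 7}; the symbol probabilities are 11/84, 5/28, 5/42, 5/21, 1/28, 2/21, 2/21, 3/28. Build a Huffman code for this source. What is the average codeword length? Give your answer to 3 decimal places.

2.893 bits/symbol

Repeatedly combine the two least-probable nodes; the expected code length is the sum of the merged weights.
merge 1/28 + 2/21 → 11/84
merge 2/21 + 3/28 → 17/84
merge 5/42 + 11/84 → 1/4
merge 11/84 + 5/28 → 13/42
merge 17/84 + 5/21 → 37/84
merge 1/4 + 13/42 → 47/84
merge 37/84 + 47/84 → 1
L = 11/84 + 17/84 + 1/4 + 13/42 + 37/84 + 47/84 + 1 = 81/28 ≈ 2.893 bits/symbol.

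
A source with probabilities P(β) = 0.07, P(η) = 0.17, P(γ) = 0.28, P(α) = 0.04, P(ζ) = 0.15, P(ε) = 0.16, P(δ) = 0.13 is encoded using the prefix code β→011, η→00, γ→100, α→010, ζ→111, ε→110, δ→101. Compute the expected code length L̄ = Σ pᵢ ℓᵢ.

L̄ = Σ pᵢ·ℓᵢ = 0.07·3 + 0.17·2 + 0.28·3 + 0.04·3 + 0.15·3 + 0.16·3 + 0.13·3 = 2.83 bits/symbol.

2.83 bits/symbol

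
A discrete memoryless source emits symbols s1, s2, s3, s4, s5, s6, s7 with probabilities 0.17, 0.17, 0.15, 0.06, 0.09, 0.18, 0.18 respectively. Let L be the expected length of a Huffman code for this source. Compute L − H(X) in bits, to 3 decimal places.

0.063 bits

Entropy H = −Σ p log₂ p ≈ 2.7265 bits.
Huffman merges: 3/50+9/100→3/20; 3/20+3/20→3/10; 17/100+17/100→17/50; 9/50+9/50→9/25; 3/10+17/50→16/25; 9/25+16/25→1. L = 279/100 ≈ 2.7900.
L − H = 2.7900 − 2.7265 = 0.063 bits.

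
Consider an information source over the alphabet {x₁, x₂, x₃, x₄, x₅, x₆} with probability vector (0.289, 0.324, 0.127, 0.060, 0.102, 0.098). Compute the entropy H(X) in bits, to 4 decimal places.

2.3303 bits

H = −Σ pᵢ log₂ pᵢ.
−0.289·log₂(0.289) = 0.5176
−0.324·log₂(0.324) = 0.5268
−0.127·log₂(0.127) = 0.3781
−0.060·log₂(0.060) = 0.2435
−0.102·log₂(0.102) = 0.3359
−0.098·log₂(0.098) = 0.3284
Sum ≈ 2.3303 → 2.3303 bits.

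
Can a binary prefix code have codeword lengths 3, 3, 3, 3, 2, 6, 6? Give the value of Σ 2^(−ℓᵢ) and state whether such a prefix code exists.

With common denominator 2^6 = 64: Σ 2^(−ℓᵢ) = 8/64 + 8/64 + 8/64 + 8/64 + 16/64 + 1/64 + 1/64 = 50/64 = 0.78125.
Kraft's inequality requires Σ ≤ 1; here Σ = 0.78125 ≤ 1, so such a prefix code exists.

0.78125; yes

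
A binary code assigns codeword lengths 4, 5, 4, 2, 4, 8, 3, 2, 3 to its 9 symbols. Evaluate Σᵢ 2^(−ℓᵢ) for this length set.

0.97265625

With common denominator 2^8 = 256: Σ 2^(−ℓᵢ) = 16/256 + 8/256 + 16/256 + 64/256 + 16/256 + 1/256 + 32/256 + 64/256 + 32/256 = 249/256 = 0.97265625.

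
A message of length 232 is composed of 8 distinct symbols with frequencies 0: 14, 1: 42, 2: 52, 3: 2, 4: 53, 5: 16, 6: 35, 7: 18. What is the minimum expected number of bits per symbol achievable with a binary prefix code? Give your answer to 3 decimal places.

2.754 bits/symbol

Probabilities are the counts divided by 232.
Repeatedly combine the two least-probable nodes; the expected code length is the sum of the merged weights.
merge 1/116 + 7/116 → 2/29
merge 2/29 + 2/29 → 4/29
merge 9/116 + 4/29 → 25/116
merge 35/232 + 21/116 → 77/232
merge 25/116 + 13/58 → 51/116
merge 53/232 + 77/232 → 65/116
merge 51/116 + 65/116 → 1
L = 2/29 + 4/29 + 25/116 + 77/232 + 51/116 + 65/116 + 1 = 639/232 ≈ 2.754 bits/symbol.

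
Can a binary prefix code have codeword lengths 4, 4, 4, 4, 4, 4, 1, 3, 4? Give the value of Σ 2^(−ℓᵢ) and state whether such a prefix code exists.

With common denominator 2^4 = 16: Σ 2^(−ℓᵢ) = 1/16 + 1/16 + 1/16 + 1/16 + 1/16 + 1/16 + 8/16 + 2/16 + 1/16 = 17/16 = 1.0625.
Kraft's inequality requires Σ ≤ 1; here Σ = 1.0625 > 1, so no such prefix code exists.

1.0625; no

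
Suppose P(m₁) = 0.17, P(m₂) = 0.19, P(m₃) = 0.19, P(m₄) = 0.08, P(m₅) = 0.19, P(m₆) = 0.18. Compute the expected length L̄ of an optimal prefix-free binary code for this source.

Repeatedly combine the two least-probable nodes; the expected code length is the sum of the merged weights.
merge 2/25 + 17/100 → 1/4
merge 9/50 + 19/100 → 37/100
merge 19/100 + 19/100 → 19/50
merge 1/4 + 37/100 → 31/50
merge 19/50 + 31/50 → 1
L = 1/4 + 37/100 + 19/50 + 31/50 + 1 = 131/50 = 2.62 bits/symbol.

2.62 bits/symbol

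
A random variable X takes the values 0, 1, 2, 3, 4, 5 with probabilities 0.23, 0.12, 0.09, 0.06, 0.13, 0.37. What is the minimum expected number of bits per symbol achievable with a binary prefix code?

2.4 bits/symbol

Repeatedly combine the two least-probable nodes; the expected code length is the sum of the merged weights.
merge 3/50 + 9/100 → 3/20
merge 3/25 + 13/100 → 1/4
merge 3/20 + 23/100 → 19/50
merge 1/4 + 37/100 → 31/50
merge 19/50 + 31/50 → 1
L = 3/20 + 1/4 + 19/50 + 31/50 + 1 = 12/5 = 2.4 bits/symbol.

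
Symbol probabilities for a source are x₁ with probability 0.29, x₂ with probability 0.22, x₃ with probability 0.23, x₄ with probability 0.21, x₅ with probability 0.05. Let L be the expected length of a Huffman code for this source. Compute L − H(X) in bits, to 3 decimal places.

Entropy H = −Σ p log₂ p ≈ 2.1751 bits.
Huffman merges: 1/20+21/100→13/50; 11/50+23/100→9/20; 13/50+29/100→11/20; 9/20+11/20→1. L = 113/50 ≈ 2.2600.
L − H = 2.2600 − 2.1751 = 0.085 bits.

0.085 bits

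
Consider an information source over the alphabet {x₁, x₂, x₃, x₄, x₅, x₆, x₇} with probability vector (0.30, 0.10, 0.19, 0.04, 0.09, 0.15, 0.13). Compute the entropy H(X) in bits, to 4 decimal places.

2.6001 bits

H = −Σ pᵢ log₂ pᵢ.
−0.30·log₂(0.30) = 0.5211
−0.10·log₂(0.10) = 0.3322
−0.19·log₂(0.19) = 0.4552
−0.04·log₂(0.04) = 0.1858
−0.09·log₂(0.09) = 0.3127
−0.15·log₂(0.15) = 0.4105
−0.13·log₂(0.13) = 0.3826
Sum ≈ 2.6001 → 2.6001 bits.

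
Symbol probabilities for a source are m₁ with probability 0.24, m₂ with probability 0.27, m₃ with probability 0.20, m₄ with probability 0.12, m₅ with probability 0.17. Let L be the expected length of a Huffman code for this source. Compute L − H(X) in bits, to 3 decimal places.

Entropy H = −Σ p log₂ p ≈ 2.2702 bits.
Huffman merges: 3/25+17/100→29/100; 1/5+6/25→11/25; 27/100+29/100→14/25; 11/25+14/25→1. L = 229/100 ≈ 2.2900.
L − H = 2.2900 − 2.2702 = 0.020 bits.

0.020 bits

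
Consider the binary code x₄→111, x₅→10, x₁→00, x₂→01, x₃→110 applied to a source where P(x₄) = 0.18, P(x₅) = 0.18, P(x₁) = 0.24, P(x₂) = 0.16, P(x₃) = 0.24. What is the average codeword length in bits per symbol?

2.42 bits/symbol

L̄ = Σ pᵢ·ℓᵢ = 0.18·3 + 0.18·2 + 0.24·2 + 0.16·2 + 0.24·3 = 2.42 bits/symbol.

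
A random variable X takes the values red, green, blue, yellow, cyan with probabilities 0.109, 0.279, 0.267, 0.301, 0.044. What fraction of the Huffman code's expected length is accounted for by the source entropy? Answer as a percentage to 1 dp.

97.1%

Entropy H = −Σ p log₂ p ≈ 2.0907 bits.
Huffman merges: 11/250+109/1000→153/1000; 153/1000+267/1000→21/50; 279/1000+301/1000→29/50; 21/50+29/50→1. L = 2153/1000 ≈ 2.1530.
Efficiency = H/L = 2.0907/2.1530 = 97.1%.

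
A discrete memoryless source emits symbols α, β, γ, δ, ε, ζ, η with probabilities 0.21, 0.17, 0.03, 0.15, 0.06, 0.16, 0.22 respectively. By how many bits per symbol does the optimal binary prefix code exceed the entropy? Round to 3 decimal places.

Entropy H = −Σ p log₂ p ≈ 2.6168 bits.
Huffman merges: 3/100+3/50→9/100; 9/100+3/20→6/25; 4/25+17/100→33/100; 21/100+11/50→43/100; 6/25+33/100→57/100; 43/100+57/100→1. L = 133/50 ≈ 2.6600.
L − H = 2.6600 − 2.6168 = 0.043 bits.

0.043 bits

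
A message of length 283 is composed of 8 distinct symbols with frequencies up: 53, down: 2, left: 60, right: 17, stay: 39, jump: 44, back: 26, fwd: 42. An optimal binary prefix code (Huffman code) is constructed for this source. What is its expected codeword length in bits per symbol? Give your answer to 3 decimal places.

2.827 bits/symbol

Probabilities are the counts divided by 283.
Repeatedly combine the two least-probable nodes; the expected code length is the sum of the merged weights.
merge 2/283 + 17/283 → 19/283
merge 19/283 + 26/283 → 45/283
merge 39/283 + 42/283 → 81/283
merge 44/283 + 45/283 → 89/283
merge 53/283 + 60/283 → 113/283
merge 81/283 + 89/283 → 170/283
merge 113/283 + 170/283 → 1
L = 19/283 + 45/283 + 81/283 + 89/283 + 113/283 + 170/283 + 1 = 800/283 ≈ 2.827 bits/symbol.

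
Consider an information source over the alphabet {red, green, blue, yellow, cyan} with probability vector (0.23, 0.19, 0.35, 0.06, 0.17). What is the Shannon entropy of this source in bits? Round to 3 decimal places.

H = −Σ pᵢ log₂ pᵢ.
−0.23·log₂(0.23) = 0.4877
−0.19·log₂(0.19) = 0.4552
−0.35·log₂(0.35) = 0.5301
−0.06·log₂(0.06) = 0.2435
−0.17·log₂(0.17) = 0.4346
Sum ≈ 2.1511 → 2.151 bits.

2.151 bits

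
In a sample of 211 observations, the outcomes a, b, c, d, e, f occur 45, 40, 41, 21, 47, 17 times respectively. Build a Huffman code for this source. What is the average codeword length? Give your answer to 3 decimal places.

Probabilities are the counts divided by 211.
Repeatedly combine the two least-probable nodes; the expected code length is the sum of the merged weights.
merge 17/211 + 21/211 → 38/211
merge 38/211 + 40/211 → 78/211
merge 41/211 + 45/211 → 86/211
merge 47/211 + 78/211 → 125/211
merge 86/211 + 125/211 → 1
L = 38/211 + 78/211 + 86/211 + 125/211 + 1 = 538/211 ≈ 2.550 bits/symbol.

2.550 bits/symbol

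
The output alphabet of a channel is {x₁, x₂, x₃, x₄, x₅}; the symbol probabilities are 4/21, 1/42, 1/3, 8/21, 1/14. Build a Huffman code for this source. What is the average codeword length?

Repeatedly combine the two least-probable nodes; the expected code length is the sum of the merged weights.
merge 1/42 + 1/14 → 2/21
merge 2/21 + 4/21 → 2/7
merge 2/7 + 1/3 → 13/21
merge 8/21 + 13/21 → 1
L = 2/21 + 2/7 + 13/21 + 1 = 2 bits/symbol.

2 bits/symbol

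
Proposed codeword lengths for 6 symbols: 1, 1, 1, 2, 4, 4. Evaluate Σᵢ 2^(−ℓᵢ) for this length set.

With common denominator 2^4 = 16: Σ 2^(−ℓᵢ) = 8/16 + 8/16 + 8/16 + 4/16 + 1/16 + 1/16 = 30/16 = 1.875.

1.875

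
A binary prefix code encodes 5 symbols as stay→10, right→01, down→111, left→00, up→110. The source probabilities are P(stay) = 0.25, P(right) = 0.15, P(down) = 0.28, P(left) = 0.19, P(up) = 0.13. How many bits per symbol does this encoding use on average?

2.41 bits/symbol

L̄ = Σ pᵢ·ℓᵢ = 0.25·2 + 0.15·2 + 0.28·3 + 0.19·2 + 0.13·3 = 2.41 bits/symbol.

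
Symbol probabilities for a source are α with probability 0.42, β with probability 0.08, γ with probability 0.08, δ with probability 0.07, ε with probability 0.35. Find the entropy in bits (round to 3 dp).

H = −Σ pᵢ log₂ pᵢ.
−0.42·log₂(0.42) = 0.5256
−0.08·log₂(0.08) = 0.2915
−0.08·log₂(0.08) = 0.2915
−0.07·log₂(0.07) = 0.2686
−0.35·log₂(0.35) = 0.5301
Sum ≈ 1.9073 → 1.907 bits.

1.907 bits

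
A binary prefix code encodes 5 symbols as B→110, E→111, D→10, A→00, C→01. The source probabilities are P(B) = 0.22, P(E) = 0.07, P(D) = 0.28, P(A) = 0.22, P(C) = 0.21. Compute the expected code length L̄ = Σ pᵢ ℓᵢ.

2.29 bits/symbol

L̄ = Σ pᵢ·ℓᵢ = 0.22·3 + 0.07·3 + 0.28·2 + 0.22·2 + 0.21·2 = 2.29 bits/symbol.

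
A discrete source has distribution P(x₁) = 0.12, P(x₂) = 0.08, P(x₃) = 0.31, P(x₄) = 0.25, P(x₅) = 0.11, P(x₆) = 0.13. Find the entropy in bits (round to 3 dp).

H = −Σ pᵢ log₂ pᵢ.
−0.12·log₂(0.12) = 0.3671
−0.08·log₂(0.08) = 0.2915
−0.31·log₂(0.31) = 0.5238
−0.25·log₂(0.25) = 0.5000
−0.11·log₂(0.11) = 0.3503
−0.13·log₂(0.13) = 0.3826
Sum ≈ 2.4153 → 2.415 bits.

2.415 bits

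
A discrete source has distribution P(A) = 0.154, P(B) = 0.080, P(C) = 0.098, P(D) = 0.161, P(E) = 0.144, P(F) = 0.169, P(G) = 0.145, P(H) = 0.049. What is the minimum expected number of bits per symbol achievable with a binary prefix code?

2.96 bits/symbol

Repeatedly combine the two least-probable nodes; the expected code length is the sum of the merged weights.
merge 49/1000 + 2/25 → 129/1000
merge 49/500 + 129/1000 → 227/1000
merge 18/125 + 29/200 → 289/1000
merge 77/500 + 161/1000 → 63/200
merge 169/1000 + 227/1000 → 99/250
merge 289/1000 + 63/200 → 151/250
merge 99/250 + 151/250 → 1
L = 129/1000 + 227/1000 + 289/1000 + 63/200 + 99/250 + 151/250 + 1 = 74/25 = 2.96 bits/symbol.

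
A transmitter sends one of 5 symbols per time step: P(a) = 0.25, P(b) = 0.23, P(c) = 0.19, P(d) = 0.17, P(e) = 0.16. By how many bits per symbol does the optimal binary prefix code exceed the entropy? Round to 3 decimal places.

Entropy H = −Σ p log₂ p ≈ 2.3005 bits.
Huffman merges: 4/25+17/100→33/100; 19/100+23/100→21/50; 1/4+33/100→29/50; 21/50+29/50→1. L = 233/100 ≈ 2.3300.
L − H = 2.3300 − 2.3005 = 0.030 bits.

0.030 bits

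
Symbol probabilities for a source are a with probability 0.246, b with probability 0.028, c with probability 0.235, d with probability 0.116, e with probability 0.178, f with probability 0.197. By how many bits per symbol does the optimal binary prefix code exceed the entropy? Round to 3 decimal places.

Entropy H = −Σ p log₂ p ≈ 2.3986 bits.
Huffman merges: 7/250+29/250→18/125; 18/125+89/500→161/500; 197/1000+47/200→54/125; 123/500+161/500→71/125; 54/125+71/125→1. L = 1233/500 ≈ 2.4660.
L − H = 2.4660 − 2.3986 = 0.067 bits.

0.067 bits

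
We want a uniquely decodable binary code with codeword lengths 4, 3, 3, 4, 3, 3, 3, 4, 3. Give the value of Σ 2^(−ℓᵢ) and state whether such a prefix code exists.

With common denominator 2^4 = 16: Σ 2^(−ℓᵢ) = 1/16 + 2/16 + 2/16 + 1/16 + 2/16 + 2/16 + 2/16 + 1/16 + 2/16 = 15/16 = 0.9375.
Kraft's inequality requires Σ ≤ 1; here Σ = 0.9375 ≤ 1, so such a prefix code exists.

0.9375; yes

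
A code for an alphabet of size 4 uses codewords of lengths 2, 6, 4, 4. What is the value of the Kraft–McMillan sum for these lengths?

With common denominator 2^6 = 64: Σ 2^(−ℓᵢ) = 16/64 + 1/64 + 4/64 + 4/64 = 25/64 = 0.390625.

0.390625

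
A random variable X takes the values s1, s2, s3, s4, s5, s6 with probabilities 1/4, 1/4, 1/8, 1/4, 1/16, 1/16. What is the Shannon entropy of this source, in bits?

2.375 bits

Each probability is a power of 1/2, so log₂(1/p) is an integer.
H = Σ p·log₂(1/p) = 1/4·2 + 1/4·2 + 1/8·3 + 1/4·2 + 1/16·4 + 1/16·4 = 2.375 bits.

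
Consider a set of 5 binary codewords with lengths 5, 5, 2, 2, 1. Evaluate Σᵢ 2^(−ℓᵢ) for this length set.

1.0625

With common denominator 2^5 = 32: Σ 2^(−ℓᵢ) = 1/32 + 1/32 + 8/32 + 8/32 + 16/32 = 34/32 = 1.0625.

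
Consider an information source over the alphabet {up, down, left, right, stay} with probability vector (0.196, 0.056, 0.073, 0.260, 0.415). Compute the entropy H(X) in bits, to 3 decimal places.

H = −Σ pᵢ log₂ pᵢ.
−0.196·log₂(0.196) = 0.4608
−0.056·log₂(0.056) = 0.2329
−0.073·log₂(0.073) = 0.2756
−0.260·log₂(0.260) = 0.5053
−0.415·log₂(0.415) = 0.5266
Sum ≈ 2.0012 → 2.001 bits.

2.001 bits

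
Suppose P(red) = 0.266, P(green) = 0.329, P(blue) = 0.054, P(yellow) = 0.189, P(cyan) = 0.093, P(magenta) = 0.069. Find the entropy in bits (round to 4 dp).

2.3023 bits

H = −Σ pᵢ log₂ pᵢ.
−0.266·log₂(0.266) = 0.5082
−0.329·log₂(0.329) = 0.5277
−0.054·log₂(0.054) = 0.2274
−0.189·log₂(0.189) = 0.4543
−0.093·log₂(0.093) = 0.3187
−0.069·log₂(0.069) = 0.2662
Sum ≈ 2.3023 → 2.3023 bits.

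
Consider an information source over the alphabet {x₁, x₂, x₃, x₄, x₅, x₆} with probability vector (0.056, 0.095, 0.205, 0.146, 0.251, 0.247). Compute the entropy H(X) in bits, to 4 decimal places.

H = −Σ pᵢ log₂ pᵢ.
−0.056·log₂(0.056) = 0.2329
−0.095·log₂(0.095) = 0.3226
−0.205·log₂(0.205) = 0.4687
−0.146·log₂(0.146) = 0.4053
−0.251·log₂(0.251) = 0.5006
−0.247·log₂(0.247) = 0.4983
Sum ≈ 2.4283 → 2.4283 bits.

2.4283 bits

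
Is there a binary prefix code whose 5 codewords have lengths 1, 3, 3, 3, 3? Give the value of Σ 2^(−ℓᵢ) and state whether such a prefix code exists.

With common denominator 2^3 = 8: Σ 2^(−ℓᵢ) = 4/8 + 1/8 + 1/8 + 1/8 + 1/8 = 8/8 = 1.
Kraft's inequality requires Σ ≤ 1; here Σ = 1 ≤ 1, so such a prefix code exists.

1; yes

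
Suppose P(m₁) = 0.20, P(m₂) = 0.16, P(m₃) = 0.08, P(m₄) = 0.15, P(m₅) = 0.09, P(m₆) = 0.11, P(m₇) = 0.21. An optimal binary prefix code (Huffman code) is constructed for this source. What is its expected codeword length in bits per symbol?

Repeatedly combine the two least-probable nodes; the expected code length is the sum of the merged weights.
merge 2/25 + 9/100 → 17/100
merge 11/100 + 3/20 → 13/50
merge 4/25 + 17/100 → 33/100
merge 1/5 + 21/100 → 41/100
merge 13/50 + 33/100 → 59/100
merge 41/100 + 59/100 → 1
L = 17/100 + 13/50 + 33/100 + 41/100 + 59/100 + 1 = 69/25 = 2.76 bits/symbol.

2.76 bits/symbol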